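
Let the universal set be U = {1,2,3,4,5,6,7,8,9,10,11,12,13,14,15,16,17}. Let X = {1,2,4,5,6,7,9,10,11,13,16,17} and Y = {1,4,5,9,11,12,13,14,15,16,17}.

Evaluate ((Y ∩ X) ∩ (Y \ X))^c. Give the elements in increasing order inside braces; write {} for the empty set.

{1,2,3,4,5,6,7,8,9,10,11,12,13,14,15,16,17}

Y ∩ X = {1,4,5,9,11,13,16,17}
Y \ X = {12,14,15}
(Y ∩ X) ∩ (Y \ X) = {}
((Y ∩ X) ∩ (Y \ X))^c = {1,2,3,4,5,6,7,8,9,10,11,12,13,14,15,16,17}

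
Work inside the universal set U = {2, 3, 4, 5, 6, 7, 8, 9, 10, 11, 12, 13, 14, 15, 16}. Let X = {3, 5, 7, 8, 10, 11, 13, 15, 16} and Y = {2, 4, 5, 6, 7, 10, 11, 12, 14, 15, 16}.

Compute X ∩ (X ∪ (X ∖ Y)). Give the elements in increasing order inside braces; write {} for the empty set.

{3, 5, 7, 8, 10, 11, 13, 15, 16}

X ∖ Y = {3, 8, 13}
X ∪ (X ∖ Y) = {3, 5, 7, 8, 10, 11, 13, 15, 16}
X ∩ (X ∪ (X ∖ Y)) = {3, 5, 7, 8, 10, 11, 13, 15, 16}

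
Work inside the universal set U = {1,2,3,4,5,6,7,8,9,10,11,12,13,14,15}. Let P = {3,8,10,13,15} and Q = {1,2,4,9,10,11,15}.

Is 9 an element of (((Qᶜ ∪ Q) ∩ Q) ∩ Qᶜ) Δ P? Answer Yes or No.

9 ∈ Q, so 9 ∉ Qᶜ
9 ∉ Qᶜ and 9 ∈ Q, so 9 ∈ Qᶜ ∪ Q
9 ∈ (Qᶜ ∪ Q) and 9 ∈ Q, so 9 ∈ (Qᶜ ∪ Q) ∩ Q
9 ∈ Q, so 9 ∉ Qᶜ
9 ∈ ((Qᶜ ∪ Q) ∩ Q) and 9 ∉ Qᶜ, so 9 ∉ ((Qᶜ ∪ Q) ∩ Q) ∩ Qᶜ
9 ∉ (((Qᶜ ∪ Q) ∩ Q) ∩ Qᶜ) and 9 ∉ P, so 9 ∉ (((Qᶜ ∪ Q) ∩ Q) ∩ Qᶜ) Δ P

No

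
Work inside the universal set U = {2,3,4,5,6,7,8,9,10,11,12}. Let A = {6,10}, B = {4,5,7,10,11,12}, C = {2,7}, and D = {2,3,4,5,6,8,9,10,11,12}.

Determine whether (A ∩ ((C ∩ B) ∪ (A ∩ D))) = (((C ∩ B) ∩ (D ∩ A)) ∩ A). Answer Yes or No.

No

C ∩ B = {7}
A ∩ D = {6,10}
(C ∩ B) ∪ (A ∩ D) = {6,7,10}
A ∩ ((C ∩ B) ∪ (A ∩ D)) = {6,10}
D ∩ A = {6,10}
(C ∩ B) ∩ (D ∩ A) = {}
((C ∩ B) ∩ (D ∩ A)) ∩ A = {}
6 ∈ A ∩ ((C ∩ B) ∪ (A ∩ D)) but 6 ∉ ((C ∩ B) ∩ (D ∩ A)) ∩ A, so they differ.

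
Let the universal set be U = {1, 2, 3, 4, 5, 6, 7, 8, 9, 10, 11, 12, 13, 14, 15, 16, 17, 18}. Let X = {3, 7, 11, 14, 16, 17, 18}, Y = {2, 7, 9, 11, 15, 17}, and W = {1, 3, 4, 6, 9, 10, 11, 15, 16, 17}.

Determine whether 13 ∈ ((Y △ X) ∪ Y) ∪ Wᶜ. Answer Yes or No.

13 ∉ Y and 13 ∉ X, so 13 ∉ Y △ X
13 ∉ (Y △ X) and 13 ∉ Y, so 13 ∉ (Y △ X) ∪ Y
13 ∉ W, so 13 ∈ Wᶜ
13 ∉ ((Y △ X) ∪ Y) and 13 ∈ Wᶜ, so 13 ∈ ((Y △ X) ∪ Y) ∪ Wᶜ

Yes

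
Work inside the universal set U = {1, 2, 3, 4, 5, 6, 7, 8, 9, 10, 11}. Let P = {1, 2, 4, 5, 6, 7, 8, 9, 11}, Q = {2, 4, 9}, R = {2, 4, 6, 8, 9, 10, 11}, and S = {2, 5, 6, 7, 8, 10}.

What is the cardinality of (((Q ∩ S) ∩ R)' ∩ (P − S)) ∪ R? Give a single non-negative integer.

8

Q ∩ S = {2}
(Q ∩ S) ∩ R = {2}
((Q ∩ S) ∩ R)' = {1, 3, 4, 5, 6, 7, 8, 9, 10, 11}
P − S = {1, 4, 9, 11}
((Q ∩ S) ∩ R)' ∩ (P − S) = {1, 4, 9, 11}
(((Q ∩ S) ∩ R)' ∩ (P − S)) ∪ R = {1, 2, 4, 6, 8, 9, 10, 11}
|(((Q ∩ S) ∩ R)' ∩ (P − S)) ∪ R| = 8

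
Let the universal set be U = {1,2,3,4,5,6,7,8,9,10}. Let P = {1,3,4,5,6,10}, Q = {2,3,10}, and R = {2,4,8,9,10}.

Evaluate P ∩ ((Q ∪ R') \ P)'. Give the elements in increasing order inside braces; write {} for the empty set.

{1,3,4,5,6,10}

R' = {1,3,5,6,7}
Q ∪ R' = {1,2,3,5,6,7,10}
(Q ∪ R') \ P = {2,7}
((Q ∪ R') \ P)' = {1,3,4,5,6,8,9,10}
P ∩ ((Q ∪ R') \ P)' = {1,3,4,5,6,10}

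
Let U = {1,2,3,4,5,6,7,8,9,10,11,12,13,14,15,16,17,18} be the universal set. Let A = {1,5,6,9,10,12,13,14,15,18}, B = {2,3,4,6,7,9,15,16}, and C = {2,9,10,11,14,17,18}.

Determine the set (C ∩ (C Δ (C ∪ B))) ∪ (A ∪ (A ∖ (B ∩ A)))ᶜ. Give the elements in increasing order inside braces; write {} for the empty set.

C ∪ B = {2,3,4,6,7,9,10,11,14,15,16,17,18}
C Δ (C ∪ B) = {3,4,6,7,15,16}
C ∩ (C Δ (C ∪ B)) = {}
B ∩ A = {6,9,15}
A ∖ (B ∩ A) = {1,5,10,12,13,14,18}
A ∪ (A ∖ (B ∩ A)) = {1,5,6,9,10,12,13,14,15,18}
(A ∪ (A ∖ (B ∩ A)))ᶜ = {2,3,4,7,8,11,16,17}
(C ∩ (C Δ (C ∪ B))) ∪ (A ∪ (A ∖ (B ∩ A)))ᶜ = {2,3,4,7,8,11,16,17}

{2,3,4,7,8,11,16,17}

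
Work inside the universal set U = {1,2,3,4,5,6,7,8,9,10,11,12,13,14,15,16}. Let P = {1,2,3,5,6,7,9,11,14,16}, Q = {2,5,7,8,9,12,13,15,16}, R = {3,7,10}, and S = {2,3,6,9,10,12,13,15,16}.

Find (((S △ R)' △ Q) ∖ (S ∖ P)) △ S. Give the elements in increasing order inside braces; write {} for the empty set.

{1,4,6,7,10,11,12,13,14,15}

S △ R = {2,6,7,9,12,13,15,16}
(S △ R)' = {1,3,4,5,8,10,11,14}
(S △ R)' △ Q = {1,2,3,4,7,9,10,11,12,13,14,15,16}
S ∖ P = {10,12,13,15}
((S △ R)' △ Q) ∖ (S ∖ P) = {1,2,3,4,7,9,11,14,16}
(((S △ R)' △ Q) ∖ (S ∖ P)) △ S = {1,4,6,7,10,11,12,13,14,15}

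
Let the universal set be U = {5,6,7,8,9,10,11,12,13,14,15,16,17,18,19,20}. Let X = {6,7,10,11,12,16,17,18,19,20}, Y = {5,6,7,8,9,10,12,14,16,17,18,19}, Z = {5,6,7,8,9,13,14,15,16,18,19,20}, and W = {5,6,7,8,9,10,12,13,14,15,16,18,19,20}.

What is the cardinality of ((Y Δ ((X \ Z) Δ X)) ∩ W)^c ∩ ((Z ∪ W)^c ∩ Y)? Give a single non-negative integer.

1

X \ Z = {10,11,12,17}
(X \ Z) Δ X = {6,7,16,18,19,20}
Y Δ ((X \ Z) Δ X) = {5,8,9,10,12,14,17,20}
(Y Δ ((X \ Z) Δ X)) ∩ W = {5,8,9,10,12,14,20}
((Y Δ ((X \ Z) Δ X)) ∩ W)^c = {6,7,11,13,15,16,17,18,19}
Z ∪ W = {5,6,7,8,9,10,12,13,14,15,16,18,19,20}
(Z ∪ W)^c = {11,17}
(Z ∪ W)^c ∩ Y = {17}
((Y Δ ((X \ Z) Δ X)) ∩ W)^c ∩ ((Z ∪ W)^c ∩ Y) = {17}
|((Y Δ ((X \ Z) Δ X)) ∩ W)^c ∩ ((Z ∪ W)^c ∩ Y)| = 1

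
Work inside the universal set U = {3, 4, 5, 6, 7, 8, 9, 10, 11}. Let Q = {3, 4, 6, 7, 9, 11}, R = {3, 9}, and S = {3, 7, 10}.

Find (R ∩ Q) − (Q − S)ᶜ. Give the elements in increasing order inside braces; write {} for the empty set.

R ∩ Q = {3, 9}
Q − S = {4, 6, 9, 11}
(Q − S)ᶜ = {3, 5, 7, 8, 10}
(R ∩ Q) − (Q − S)ᶜ = {9}

{9}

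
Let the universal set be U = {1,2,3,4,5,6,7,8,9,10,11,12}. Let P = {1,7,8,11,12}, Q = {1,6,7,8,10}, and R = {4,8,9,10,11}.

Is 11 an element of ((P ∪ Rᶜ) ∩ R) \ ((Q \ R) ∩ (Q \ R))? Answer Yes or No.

Yes

11 ∈ R, so 11 ∉ Rᶜ
11 ∈ P and 11 ∉ Rᶜ, so 11 ∈ P ∪ Rᶜ
11 ∈ (P ∪ Rᶜ) and 11 ∈ R, so 11 ∈ (P ∪ Rᶜ) ∩ R
11 ∉ Q and 11 ∈ R, so 11 ∉ Q \ R
11 ∉ Q and 11 ∈ R, so 11 ∉ Q \ R
11 ∉ (Q \ R) and 11 ∉ (Q \ R), so 11 ∉ (Q \ R) ∩ (Q \ R)
11 ∈ ((P ∪ Rᶜ) ∩ R) and 11 ∉ ((Q \ R) ∩ (Q \ R)), so 11 ∈ ((P ∪ Rᶜ) ∩ R) \ ((Q \ R) ∩ (Q \ R))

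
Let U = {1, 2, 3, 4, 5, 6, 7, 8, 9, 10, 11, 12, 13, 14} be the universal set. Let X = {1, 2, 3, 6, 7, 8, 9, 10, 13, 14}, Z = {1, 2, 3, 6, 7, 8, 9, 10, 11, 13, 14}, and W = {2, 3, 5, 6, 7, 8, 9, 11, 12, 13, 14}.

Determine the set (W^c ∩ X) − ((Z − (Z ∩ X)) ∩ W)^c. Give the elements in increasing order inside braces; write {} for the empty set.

{}

W^c = {1, 4, 10}
W^c ∩ X = {1, 10}
Z ∩ X = {1, 2, 3, 6, 7, 8, 9, 10, 13, 14}
Z − (Z ∩ X) = {11}
(Z − (Z ∩ X)) ∩ W = {11}
((Z − (Z ∩ X)) ∩ W)^c = {1, 2, 3, 4, 5, 6, 7, 8, 9, 10, 12, 13, 14}
(W^c ∩ X) − ((Z − (Z ∩ X)) ∩ W)^c = {}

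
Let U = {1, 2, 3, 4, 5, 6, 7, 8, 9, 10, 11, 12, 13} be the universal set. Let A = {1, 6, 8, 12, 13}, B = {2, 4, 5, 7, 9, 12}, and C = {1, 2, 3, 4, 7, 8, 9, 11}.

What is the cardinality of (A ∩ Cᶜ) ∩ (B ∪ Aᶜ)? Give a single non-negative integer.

1

Cᶜ = {5, 6, 10, 12, 13}
A ∩ Cᶜ = {6, 12, 13}
Aᶜ = {2, 3, 4, 5, 7, 9, 10, 11}
B ∪ Aᶜ = {2, 3, 4, 5, 7, 9, 10, 11, 12}
(A ∩ Cᶜ) ∩ (B ∪ Aᶜ) = {12}
|(A ∩ Cᶜ) ∩ (B ∪ Aᶜ)| = 1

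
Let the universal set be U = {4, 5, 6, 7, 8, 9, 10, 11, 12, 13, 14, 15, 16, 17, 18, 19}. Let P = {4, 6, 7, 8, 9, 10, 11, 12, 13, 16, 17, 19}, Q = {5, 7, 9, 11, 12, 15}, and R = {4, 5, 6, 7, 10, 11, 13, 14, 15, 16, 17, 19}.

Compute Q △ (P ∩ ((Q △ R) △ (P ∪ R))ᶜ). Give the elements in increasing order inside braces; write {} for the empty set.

Q △ R = {4, 6, 9, 10, 12, 13, 14, 16, 17, 19}
P ∪ R = {4, 5, 6, 7, 8, 9, 10, 11, 12, 13, 14, 15, 16, 17, 19}
(Q △ R) △ (P ∪ R) = {5, 7, 8, 11, 15}
((Q △ R) △ (P ∪ R))ᶜ = {4, 6, 9, 10, 12, 13, 14, 16, 17, 18, 19}
P ∩ ((Q △ R) △ (P ∪ R))ᶜ = {4, 6, 9, 10, 12, 13, 16, 17, 19}
Q △ (P ∩ ((Q △ R) △ (P ∪ R))ᶜ) = {4, 5, 6, 7, 10, 11, 13, 15, 16, 17, 19}

{4, 5, 6, 7, 10, 11, 13, 15, 16, 17, 19}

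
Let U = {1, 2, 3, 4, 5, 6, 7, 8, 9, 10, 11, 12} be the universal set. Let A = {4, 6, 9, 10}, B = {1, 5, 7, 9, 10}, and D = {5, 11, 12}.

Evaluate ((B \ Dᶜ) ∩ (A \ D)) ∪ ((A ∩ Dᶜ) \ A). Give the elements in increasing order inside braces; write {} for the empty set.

Dᶜ = {1, 2, 3, 4, 6, 7, 8, 9, 10}
B \ Dᶜ = {5}
A \ D = {4, 6, 9, 10}
(B \ Dᶜ) ∩ (A \ D) = {}
A ∩ Dᶜ = {4, 6, 9, 10}
(A ∩ Dᶜ) \ A = {}
((B \ Dᶜ) ∩ (A \ D)) ∪ ((A ∩ Dᶜ) \ A) = {}

{}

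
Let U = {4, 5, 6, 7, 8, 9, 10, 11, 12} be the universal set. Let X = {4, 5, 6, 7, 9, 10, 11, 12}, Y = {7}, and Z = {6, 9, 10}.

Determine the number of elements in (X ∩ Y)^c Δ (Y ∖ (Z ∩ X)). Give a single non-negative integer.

X ∩ Y = {7}
(X ∩ Y)^c = {4, 5, 6, 8, 9, 10, 11, 12}
Z ∩ X = {6, 9, 10}
Y ∖ (Z ∩ X) = {7}
(X ∩ Y)^c Δ (Y ∖ (Z ∩ X)) = {4, 5, 6, 7, 8, 9, 10, 11, 12}
|(X ∩ Y)^c Δ (Y ∖ (Z ∩ X))| = 9

9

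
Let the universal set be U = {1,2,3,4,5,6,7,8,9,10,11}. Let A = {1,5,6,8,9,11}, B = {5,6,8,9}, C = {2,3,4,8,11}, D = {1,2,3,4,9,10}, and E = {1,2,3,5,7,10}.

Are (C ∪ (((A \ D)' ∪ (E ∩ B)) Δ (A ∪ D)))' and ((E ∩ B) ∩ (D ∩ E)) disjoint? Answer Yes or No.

A \ D = {5,6,8,11}
(A \ D)' = {1,2,3,4,7,9,10}
E ∩ B = {5}
(A \ D)' ∪ (E ∩ B) = {1,2,3,4,5,7,9,10}
A ∪ D = {1,2,3,4,5,6,8,9,10,11}
((A \ D)' ∪ (E ∩ B)) Δ (A ∪ D) = {6,7,8,11}
C ∪ (((A \ D)' ∪ (E ∩ B)) Δ (A ∪ D)) = {2,3,4,6,7,8,11}
(C ∪ (((A \ D)' ∪ (E ∩ B)) Δ (A ∪ D)))' = {1,5,9,10}
D ∩ E = {1,2,3,10}
(E ∩ B) ∩ (D ∩ E) = {}
{1,5,9,10} and {} share no elements.

Yes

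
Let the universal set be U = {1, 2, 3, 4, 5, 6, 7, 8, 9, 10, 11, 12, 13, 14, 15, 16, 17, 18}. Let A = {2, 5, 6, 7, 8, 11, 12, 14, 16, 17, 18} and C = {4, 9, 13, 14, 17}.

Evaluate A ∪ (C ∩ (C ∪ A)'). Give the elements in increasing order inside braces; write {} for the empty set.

C ∪ A = {2, 4, 5, 6, 7, 8, 9, 11, 12, 13, 14, 16, 17, 18}
(C ∪ A)' = {1, 3, 10, 15}
C ∩ (C ∪ A)' = {}
A ∪ (C ∩ (C ∪ A)') = {2, 5, 6, 7, 8, 11, 12, 14, 16, 17, 18}

{2, 5, 6, 7, 8, 11, 12, 14, 16, 17, 18}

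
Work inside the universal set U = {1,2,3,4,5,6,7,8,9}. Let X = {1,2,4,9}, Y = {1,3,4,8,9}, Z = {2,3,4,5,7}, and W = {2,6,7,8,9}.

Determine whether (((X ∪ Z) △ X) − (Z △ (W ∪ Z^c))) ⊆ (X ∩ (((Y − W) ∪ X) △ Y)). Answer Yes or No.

No

X ∪ Z = {1,2,3,4,5,7,9}
(X ∪ Z) △ X = {3,5,7}
Z^c = {1,6,8,9}
W ∪ Z^c = {1,2,6,7,8,9}
Z △ (W ∪ Z^c) = {1,3,4,5,6,8,9}
((X ∪ Z) △ X) − (Z △ (W ∪ Z^c)) = {7}
Y − W = {1,3,4}
(Y − W) ∪ X = {1,2,3,4,9}
((Y − W) ∪ X) △ Y = {2,8}
X ∩ (((Y − W) ∪ X) △ Y) = {2}
7 ∈ ((X ∪ Z) △ X) − (Z △ (W ∪ Z^c)) but 7 ∉ X ∩ (((Y − W) ∪ X) △ Y), so the inclusion fails.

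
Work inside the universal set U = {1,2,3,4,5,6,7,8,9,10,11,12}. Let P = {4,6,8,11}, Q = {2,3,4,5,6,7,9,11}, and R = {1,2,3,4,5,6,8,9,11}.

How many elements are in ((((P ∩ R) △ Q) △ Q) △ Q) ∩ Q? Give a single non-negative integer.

P ∩ R = {4,6,8,11}
(P ∩ R) △ Q = {2,3,5,7,8,9}
((P ∩ R) △ Q) △ Q = {4,6,8,11}
(((P ∩ R) △ Q) △ Q) △ Q = {2,3,5,7,8,9}
((((P ∩ R) △ Q) △ Q) △ Q) ∩ Q = {2,3,5,7,9}
|((((P ∩ R) △ Q) △ Q) △ Q) ∩ Q| = 5

5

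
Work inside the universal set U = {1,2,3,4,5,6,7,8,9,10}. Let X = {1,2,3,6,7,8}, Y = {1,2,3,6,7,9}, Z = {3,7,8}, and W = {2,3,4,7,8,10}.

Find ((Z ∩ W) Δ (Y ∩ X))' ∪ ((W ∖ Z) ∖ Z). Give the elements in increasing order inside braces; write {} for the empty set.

{2,3,4,5,7,9,10}

Z ∩ W = {3,7,8}
Y ∩ X = {1,2,3,6,7}
(Z ∩ W) Δ (Y ∩ X) = {1,2,6,8}
((Z ∩ W) Δ (Y ∩ X))' = {3,4,5,7,9,10}
W ∖ Z = {2,4,10}
(W ∖ Z) ∖ Z = {2,4,10}
((Z ∩ W) Δ (Y ∩ X))' ∪ ((W ∖ Z) ∖ Z) = {2,3,4,5,7,9,10}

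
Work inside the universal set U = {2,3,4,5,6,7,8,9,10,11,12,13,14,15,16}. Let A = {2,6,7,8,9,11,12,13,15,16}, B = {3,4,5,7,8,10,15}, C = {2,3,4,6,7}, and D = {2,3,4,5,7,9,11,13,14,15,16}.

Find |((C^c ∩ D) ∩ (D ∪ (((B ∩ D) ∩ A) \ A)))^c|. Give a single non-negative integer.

C^c = {5,8,9,10,11,12,13,14,15,16}
C^c ∩ D = {5,9,11,13,14,15,16}
B ∩ D = {3,4,5,7,15}
(B ∩ D) ∩ A = {7,15}
((B ∩ D) ∩ A) \ A = {}
D ∪ (((B ∩ D) ∩ A) \ A) = {2,3,4,5,7,9,11,13,14,15,16}
(C^c ∩ D) ∩ (D ∪ (((B ∩ D) ∩ A) \ A)) = {5,9,11,13,14,15,16}
((C^c ∩ D) ∩ (D ∪ (((B ∩ D) ∩ A) \ A)))^c = {2,3,4,6,7,8,10,12}
|((C^c ∩ D) ∩ (D ∪ (((B ∩ D) ∩ A) \ A)))^c| = 8

8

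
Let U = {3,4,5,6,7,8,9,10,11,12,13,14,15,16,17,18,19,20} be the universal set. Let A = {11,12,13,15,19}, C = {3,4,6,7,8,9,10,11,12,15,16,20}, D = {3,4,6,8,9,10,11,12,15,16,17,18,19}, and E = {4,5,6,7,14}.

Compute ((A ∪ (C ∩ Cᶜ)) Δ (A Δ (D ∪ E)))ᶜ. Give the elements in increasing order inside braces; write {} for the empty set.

Cᶜ = {5,13,14,17,18,19}
C ∩ Cᶜ = {}
A ∪ (C ∩ Cᶜ) = {11,12,13,15,19}
D ∪ E = {3,4,5,6,7,8,9,10,11,12,14,15,16,17,18,19}
A Δ (D ∪ E) = {3,4,5,6,7,8,9,10,13,14,16,17,18}
(A ∪ (C ∩ Cᶜ)) Δ (A Δ (D ∪ E)) = {3,4,5,6,7,8,9,10,11,12,14,15,16,17,18,19}
((A ∪ (C ∩ Cᶜ)) Δ (A Δ (D ∪ E)))ᶜ = {13,20}

{13,20}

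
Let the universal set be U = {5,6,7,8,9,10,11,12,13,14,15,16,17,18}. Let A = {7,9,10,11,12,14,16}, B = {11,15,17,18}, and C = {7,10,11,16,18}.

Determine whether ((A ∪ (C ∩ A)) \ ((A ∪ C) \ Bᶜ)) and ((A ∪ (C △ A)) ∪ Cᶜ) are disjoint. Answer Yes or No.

C ∩ A = {7,10,11,16}
A ∪ (C ∩ A) = {7,9,10,11,12,14,16}
A ∪ C = {7,9,10,11,12,14,16,18}
Bᶜ = {5,6,7,8,9,10,12,13,14,16}
(A ∪ C) \ Bᶜ = {11,18}
(A ∪ (C ∩ A)) \ ((A ∪ C) \ Bᶜ) = {7,9,10,12,14,16}
C △ A = {9,12,14,18}
A ∪ (C △ A) = {7,9,10,11,12,14,16,18}
Cᶜ = {5,6,8,9,12,13,14,15,17}
(A ∪ (C △ A)) ∪ Cᶜ = {5,6,7,8,9,10,11,12,13,14,15,16,17,18}
7 lies in both, so they are not disjoint.

No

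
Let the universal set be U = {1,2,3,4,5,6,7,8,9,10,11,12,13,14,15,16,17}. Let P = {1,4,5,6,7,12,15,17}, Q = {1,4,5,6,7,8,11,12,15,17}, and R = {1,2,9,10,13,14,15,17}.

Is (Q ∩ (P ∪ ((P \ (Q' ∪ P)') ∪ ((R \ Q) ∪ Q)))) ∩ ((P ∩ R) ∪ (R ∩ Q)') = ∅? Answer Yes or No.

Q' = {2,3,9,10,13,14,16}
Q' ∪ P = {1,2,3,4,5,6,7,9,10,12,13,14,15,16,17}
(Q' ∪ P)' = {8,11}
P \ (Q' ∪ P)' = {1,4,5,6,7,12,15,17}
R \ Q = {2,9,10,13,14}
(R \ Q) ∪ Q = {1,2,4,5,6,7,8,9,10,11,12,13,14,15,17}
(P \ (Q' ∪ P)') ∪ ((R \ Q) ∪ Q) = {1,2,4,5,6,7,8,9,10,11,12,13,14,15,17}
P ∪ ((P \ (Q' ∪ P)') ∪ ((R \ Q) ∪ Q)) = {1,2,4,5,6,7,8,9,10,11,12,13,14,15,17}
Q ∩ (P ∪ ((P \ (Q' ∪ P)') ∪ ((R \ Q) ∪ Q))) = {1,4,5,6,7,8,11,12,15,17}
P ∩ R = {1,15,17}
R ∩ Q = {1,15,17}
(R ∩ Q)' = {2,3,4,5,6,7,8,9,10,11,12,13,14,16}
(P ∩ R) ∪ (R ∩ Q)' = {1,2,3,4,5,6,7,8,9,10,11,12,13,14,15,16,17}
1 lies in both, so they are not disjoint.

No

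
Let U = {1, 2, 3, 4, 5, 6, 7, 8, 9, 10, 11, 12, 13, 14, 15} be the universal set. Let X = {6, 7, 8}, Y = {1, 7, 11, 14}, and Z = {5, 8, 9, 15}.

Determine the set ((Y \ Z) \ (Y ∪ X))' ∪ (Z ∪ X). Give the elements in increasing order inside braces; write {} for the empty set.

{1, 2, 3, 4, 5, 6, 7, 8, 9, 10, 11, 12, 13, 14, 15}

Y \ Z = {1, 7, 11, 14}
Y ∪ X = {1, 6, 7, 8, 11, 14}
(Y \ Z) \ (Y ∪ X) = {}
((Y \ Z) \ (Y ∪ X))' = {1, 2, 3, 4, 5, 6, 7, 8, 9, 10, 11, 12, 13, 14, 15}
Z ∪ X = {5, 6, 7, 8, 9, 15}
((Y \ Z) \ (Y ∪ X))' ∪ (Z ∪ X) = {1, 2, 3, 4, 5, 6, 7, 8, 9, 10, 11, 12, 13, 14, 15}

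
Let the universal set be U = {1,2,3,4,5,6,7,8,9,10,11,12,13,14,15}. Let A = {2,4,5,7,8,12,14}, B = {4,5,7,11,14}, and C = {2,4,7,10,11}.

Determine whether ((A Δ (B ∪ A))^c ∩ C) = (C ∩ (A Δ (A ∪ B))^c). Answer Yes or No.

Yes

B ∪ A = {2,4,5,7,8,11,12,14}
A Δ (B ∪ A) = {11}
(A Δ (B ∪ A))^c = {1,2,3,4,5,6,7,8,9,10,12,13,14,15}
(A Δ (B ∪ A))^c ∩ C = {2,4,7,10}
A ∪ B = {2,4,5,7,8,11,12,14}
A Δ (A ∪ B) = {11}
(A Δ (A ∪ B))^c = {1,2,3,4,5,6,7,8,9,10,12,13,14,15}
C ∩ (A Δ (A ∪ B))^c = {2,4,7,10}
Both equal {2,4,7,10}, so (A Δ (B ∪ A))^c ∩ C = C ∩ (A Δ (A ∪ B))^c.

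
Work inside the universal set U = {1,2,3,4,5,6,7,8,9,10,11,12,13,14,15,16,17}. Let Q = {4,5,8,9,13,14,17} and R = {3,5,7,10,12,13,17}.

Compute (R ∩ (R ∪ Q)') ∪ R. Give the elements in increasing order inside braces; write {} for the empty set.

{3,5,7,10,12,13,17}

R ∪ Q = {3,4,5,7,8,9,10,12,13,14,17}
(R ∪ Q)' = {1,2,6,11,15,16}
R ∩ (R ∪ Q)' = {}
(R ∩ (R ∪ Q)') ∪ R = {3,5,7,10,12,13,17}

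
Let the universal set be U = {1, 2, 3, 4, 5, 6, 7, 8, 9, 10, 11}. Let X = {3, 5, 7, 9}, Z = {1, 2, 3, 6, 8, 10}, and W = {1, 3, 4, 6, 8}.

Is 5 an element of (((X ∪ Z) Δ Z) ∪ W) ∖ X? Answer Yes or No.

5 ∈ X and 5 ∉ Z, so 5 ∈ X ∪ Z
5 ∈ (X ∪ Z) and 5 ∉ Z, so 5 ∈ (X ∪ Z) Δ Z
5 ∈ ((X ∪ Z) Δ Z) and 5 ∉ W, so 5 ∈ ((X ∪ Z) Δ Z) ∪ W
5 ∈ (((X ∪ Z) Δ Z) ∪ W) and 5 ∈ X, so 5 ∉ (((X ∪ Z) Δ Z) ∪ W) ∖ X

No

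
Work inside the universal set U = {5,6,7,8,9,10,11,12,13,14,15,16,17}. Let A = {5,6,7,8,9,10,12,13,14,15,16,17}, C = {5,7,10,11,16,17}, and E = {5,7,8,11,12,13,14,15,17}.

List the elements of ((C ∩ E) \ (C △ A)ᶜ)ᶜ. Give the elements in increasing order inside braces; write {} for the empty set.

{5,6,7,8,9,10,12,13,14,15,16,17}

C ∩ E = {5,7,11,17}
C △ A = {6,8,9,11,12,13,14,15}
(C △ A)ᶜ = {5,7,10,16,17}
(C ∩ E) \ (C △ A)ᶜ = {11}
((C ∩ E) \ (C △ A)ᶜ)ᶜ = {5,6,7,8,9,10,12,13,14,15,16,17}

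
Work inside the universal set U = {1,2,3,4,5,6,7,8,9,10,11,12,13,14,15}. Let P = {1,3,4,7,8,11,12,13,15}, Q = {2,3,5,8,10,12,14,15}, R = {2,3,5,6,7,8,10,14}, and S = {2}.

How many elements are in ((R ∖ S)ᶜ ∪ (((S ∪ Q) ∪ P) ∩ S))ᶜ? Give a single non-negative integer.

R ∖ S = {3,5,6,7,8,10,14}
(R ∖ S)ᶜ = {1,2,4,9,11,12,13,15}
S ∪ Q = {2,3,5,8,10,12,14,15}
(S ∪ Q) ∪ P = {1,2,3,4,5,7,8,10,11,12,13,14,15}
((S ∪ Q) ∪ P) ∩ S = {2}
(R ∖ S)ᶜ ∪ (((S ∪ Q) ∪ P) ∩ S) = {1,2,4,9,11,12,13,15}
((R ∖ S)ᶜ ∪ (((S ∪ Q) ∪ P) ∩ S))ᶜ = {3,5,6,7,8,10,14}
|((R ∖ S)ᶜ ∪ (((S ∪ Q) ∪ P) ∩ S))ᶜ| = 7

7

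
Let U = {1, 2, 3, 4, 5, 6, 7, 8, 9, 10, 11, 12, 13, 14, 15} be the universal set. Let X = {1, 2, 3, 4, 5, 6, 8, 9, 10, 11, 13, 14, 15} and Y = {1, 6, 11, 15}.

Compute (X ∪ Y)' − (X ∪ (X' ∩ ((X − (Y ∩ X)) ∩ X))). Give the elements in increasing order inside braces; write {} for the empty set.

X ∪ Y = {1, 2, 3, 4, 5, 6, 8, 9, 10, 11, 13, 14, 15}
(X ∪ Y)' = {7, 12}
X' = {7, 12}
Y ∩ X = {1, 6, 11, 15}
X − (Y ∩ X) = {2, 3, 4, 5, 8, 9, 10, 13, 14}
(X − (Y ∩ X)) ∩ X = {2, 3, 4, 5, 8, 9, 10, 13, 14}
X' ∩ ((X − (Y ∩ X)) ∩ X) = {}
X ∪ (X' ∩ ((X − (Y ∩ X)) ∩ X)) = {1, 2, 3, 4, 5, 6, 8, 9, 10, 11, 13, 14, 15}
(X ∪ Y)' − (X ∪ (X' ∩ ((X − (Y ∩ X)) ∩ X))) = {7, 12}

{7, 12}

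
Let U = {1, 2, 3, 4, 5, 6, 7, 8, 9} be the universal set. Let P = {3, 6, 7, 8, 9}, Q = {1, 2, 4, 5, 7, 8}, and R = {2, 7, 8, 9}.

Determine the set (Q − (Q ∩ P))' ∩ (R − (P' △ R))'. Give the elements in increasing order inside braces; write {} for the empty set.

{3, 6, 7, 8, 9}

Q ∩ P = {7, 8}
Q − (Q ∩ P) = {1, 2, 4, 5}
(Q − (Q ∩ P))' = {3, 6, 7, 8, 9}
P' = {1, 2, 4, 5}
P' △ R = {1, 4, 5, 7, 8, 9}
R − (P' △ R) = {2}
(R − (P' △ R))' = {1, 3, 4, 5, 6, 7, 8, 9}
(Q − (Q ∩ P))' ∩ (R − (P' △ R))' = {3, 6, 7, 8, 9}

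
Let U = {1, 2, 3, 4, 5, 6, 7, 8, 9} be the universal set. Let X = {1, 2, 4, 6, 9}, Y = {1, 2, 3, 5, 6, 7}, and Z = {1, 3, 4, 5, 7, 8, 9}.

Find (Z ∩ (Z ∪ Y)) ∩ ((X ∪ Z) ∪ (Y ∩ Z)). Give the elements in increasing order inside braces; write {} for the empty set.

Z ∪ Y = {1, 2, 3, 4, 5, 6, 7, 8, 9}
Z ∩ (Z ∪ Y) = {1, 3, 4, 5, 7, 8, 9}
X ∪ Z = {1, 2, 3, 4, 5, 6, 7, 8, 9}
Y ∩ Z = {1, 3, 5, 7}
(X ∪ Z) ∪ (Y ∩ Z) = {1, 2, 3, 4, 5, 6, 7, 8, 9}
(Z ∩ (Z ∪ Y)) ∩ ((X ∪ Z) ∪ (Y ∩ Z)) = {1, 3, 4, 5, 7, 8, 9}

{1, 3, 4, 5, 7, 8, 9}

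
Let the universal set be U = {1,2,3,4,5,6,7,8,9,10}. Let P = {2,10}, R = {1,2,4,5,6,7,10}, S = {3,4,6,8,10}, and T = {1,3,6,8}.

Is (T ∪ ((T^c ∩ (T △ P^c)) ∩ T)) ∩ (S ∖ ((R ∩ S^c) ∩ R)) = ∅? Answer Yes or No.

No

T^c = {2,4,5,7,9,10}
P^c = {1,3,4,5,6,7,8,9}
T △ P^c = {4,5,7,9}
T^c ∩ (T △ P^c) = {4,5,7,9}
(T^c ∩ (T △ P^c)) ∩ T = {}
T ∪ ((T^c ∩ (T △ P^c)) ∩ T) = {1,3,6,8}
S^c = {1,2,5,7,9}
R ∩ S^c = {1,2,5,7}
(R ∩ S^c) ∩ R = {1,2,5,7}
S ∖ ((R ∩ S^c) ∩ R) = {3,4,6,8,10}
3 lies in both, so they are not disjoint.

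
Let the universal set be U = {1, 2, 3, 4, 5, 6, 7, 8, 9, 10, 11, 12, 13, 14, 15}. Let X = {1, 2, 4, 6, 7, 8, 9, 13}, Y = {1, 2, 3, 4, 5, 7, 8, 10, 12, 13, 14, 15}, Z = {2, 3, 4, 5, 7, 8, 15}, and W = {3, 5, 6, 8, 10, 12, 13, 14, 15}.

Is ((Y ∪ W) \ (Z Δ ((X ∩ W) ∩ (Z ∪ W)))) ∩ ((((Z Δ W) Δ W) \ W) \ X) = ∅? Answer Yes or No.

Yes

Y ∪ W = {1, 2, 3, 4, 5, 6, 7, 8, 10, 12, 13, 14, 15}
X ∩ W = {6, 8, 13}
Z ∪ W = {2, 3, 4, 5, 6, 7, 8, 10, 12, 13, 14, 15}
(X ∩ W) ∩ (Z ∪ W) = {6, 8, 13}
Z Δ ((X ∩ W) ∩ (Z ∪ W)) = {2, 3, 4, 5, 6, 7, 13, 15}
(Y ∪ W) \ (Z Δ ((X ∩ W) ∩ (Z ∪ W))) = {1, 8, 10, 12, 14}
Z Δ W = {2, 4, 6, 7, 10, 12, 13, 14}
(Z Δ W) Δ W = {2, 3, 4, 5, 7, 8, 15}
((Z Δ W) Δ W) \ W = {2, 4, 7}
(((Z Δ W) Δ W) \ W) \ X = {}
{1, 8, 10, 12, 14} and {} share no elements.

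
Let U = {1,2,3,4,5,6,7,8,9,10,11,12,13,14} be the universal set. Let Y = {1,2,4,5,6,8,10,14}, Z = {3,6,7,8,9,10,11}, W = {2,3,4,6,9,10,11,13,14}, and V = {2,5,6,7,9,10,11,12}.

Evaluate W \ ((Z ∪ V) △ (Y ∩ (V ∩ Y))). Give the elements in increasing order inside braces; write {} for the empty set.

{2,4,6,10,13,14}

Z ∪ V = {2,3,5,6,7,8,9,10,11,12}
V ∩ Y = {2,5,6,10}
Y ∩ (V ∩ Y) = {2,5,6,10}
(Z ∪ V) △ (Y ∩ (V ∩ Y)) = {3,7,8,9,11,12}
W \ ((Z ∪ V) △ (Y ∩ (V ∩ Y))) = {2,4,6,10,13,14}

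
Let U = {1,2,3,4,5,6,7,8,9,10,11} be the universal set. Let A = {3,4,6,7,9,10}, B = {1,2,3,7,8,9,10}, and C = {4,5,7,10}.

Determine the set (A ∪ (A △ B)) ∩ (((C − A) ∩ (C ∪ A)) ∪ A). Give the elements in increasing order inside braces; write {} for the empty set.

{3,4,6,7,9,10}

A △ B = {1,2,4,6,8}
A ∪ (A △ B) = {1,2,3,4,6,7,8,9,10}
C − A = {5}
C ∪ A = {3,4,5,6,7,9,10}
(C − A) ∩ (C ∪ A) = {5}
((C − A) ∩ (C ∪ A)) ∪ A = {3,4,5,6,7,9,10}
(A ∪ (A △ B)) ∩ (((C − A) ∩ (C ∪ A)) ∪ A) = {3,4,6,7,9,10}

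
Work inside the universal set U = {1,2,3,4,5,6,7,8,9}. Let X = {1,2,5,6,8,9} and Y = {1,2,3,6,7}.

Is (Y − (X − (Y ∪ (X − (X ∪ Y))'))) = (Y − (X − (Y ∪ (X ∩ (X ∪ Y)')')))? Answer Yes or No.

X ∪ Y = {1,2,3,5,6,7,8,9}
X − (X ∪ Y) = {}
(X − (X ∪ Y))' = {1,2,3,4,5,6,7,8,9}
Y ∪ (X − (X ∪ Y))' = {1,2,3,4,5,6,7,8,9}
X − (Y ∪ (X − (X ∪ Y))') = {}
Y − (X − (Y ∪ (X − (X ∪ Y))')) = {1,2,3,6,7}
(X ∪ Y)' = {4}
X ∩ (X ∪ Y)' = {}
(X ∩ (X ∪ Y)')' = {1,2,3,4,5,6,7,8,9}
Y ∪ (X ∩ (X ∪ Y)')' = {1,2,3,4,5,6,7,8,9}
X − (Y ∪ (X ∩ (X ∪ Y)')') = {}
Y − (X − (Y ∪ (X ∩ (X ∪ Y)')')) = {1,2,3,6,7}
Both equal {1,2,3,6,7}, so Y − (X − (Y ∪ (X − (X ∪ Y))')) = Y − (X − (Y ∪ (X ∩ (X ∪ Y)')')).

Yes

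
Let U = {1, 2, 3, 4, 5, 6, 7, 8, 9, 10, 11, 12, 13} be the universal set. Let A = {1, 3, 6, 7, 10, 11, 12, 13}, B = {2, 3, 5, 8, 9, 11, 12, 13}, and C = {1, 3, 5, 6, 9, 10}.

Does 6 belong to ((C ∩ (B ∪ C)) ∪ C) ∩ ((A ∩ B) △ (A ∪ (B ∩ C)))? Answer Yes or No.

Yes

6 ∉ B and 6 ∈ C, so 6 ∈ B ∪ C
6 ∈ C and 6 ∈ (B ∪ C), so 6 ∈ C ∩ (B ∪ C)
6 ∈ (C ∩ (B ∪ C)) and 6 ∈ C, so 6 ∈ (C ∩ (B ∪ C)) ∪ C
6 ∈ A and 6 ∉ B, so 6 ∉ A ∩ B
6 ∉ B and 6 ∈ C, so 6 ∉ B ∩ C
6 ∈ A and 6 ∉ (B ∩ C), so 6 ∈ A ∪ (B ∩ C)
6 ∉ (A ∩ B) and 6 ∈ (A ∪ (B ∩ C)), so 6 ∈ (A ∩ B) △ (A ∪ (B ∩ C))
6 ∈ ((C ∩ (B ∪ C)) ∪ C) and 6 ∈ ((A ∩ B) △ (A ∪ (B ∩ C))), so 6 ∈ ((C ∩ (B ∪ C)) ∪ C) ∩ ((A ∩ B) △ (A ∪ (B ∩ C)))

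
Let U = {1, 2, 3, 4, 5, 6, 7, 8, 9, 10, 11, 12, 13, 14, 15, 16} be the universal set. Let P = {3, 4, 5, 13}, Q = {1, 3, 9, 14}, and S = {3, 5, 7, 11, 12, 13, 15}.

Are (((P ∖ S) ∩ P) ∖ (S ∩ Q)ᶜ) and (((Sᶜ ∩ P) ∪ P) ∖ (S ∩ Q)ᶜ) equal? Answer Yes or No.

P ∖ S = {4}
(P ∖ S) ∩ P = {4}
S ∩ Q = {3}
(S ∩ Q)ᶜ = {1, 2, 4, 5, 6, 7, 8, 9, 10, 11, 12, 13, 14, 15, 16}
((P ∖ S) ∩ P) ∖ (S ∩ Q)ᶜ = {}
Sᶜ = {1, 2, 4, 6, 8, 9, 10, 14, 16}
Sᶜ ∩ P = {4}
(Sᶜ ∩ P) ∪ P = {3, 4, 5, 13}
((Sᶜ ∩ P) ∪ P) ∖ (S ∩ Q)ᶜ = {3}
3 ∈ ((Sᶜ ∩ P) ∪ P) ∖ (S ∩ Q)ᶜ but 3 ∉ ((P ∖ S) ∩ P) ∖ (S ∩ Q)ᶜ, so they differ.

No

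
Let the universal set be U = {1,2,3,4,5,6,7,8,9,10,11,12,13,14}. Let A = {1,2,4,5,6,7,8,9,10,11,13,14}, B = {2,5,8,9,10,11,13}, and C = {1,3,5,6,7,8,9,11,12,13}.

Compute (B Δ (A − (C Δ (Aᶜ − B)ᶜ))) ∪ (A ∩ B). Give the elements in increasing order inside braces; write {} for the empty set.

{1,2,5,6,7,8,9,10,11,13}

Aᶜ = {3,12}
Aᶜ − B = {3,12}
(Aᶜ − B)ᶜ = {1,2,4,5,6,7,8,9,10,11,13,14}
C Δ (Aᶜ − B)ᶜ = {2,3,4,10,12,14}
A − (C Δ (Aᶜ − B)ᶜ) = {1,5,6,7,8,9,11,13}
B Δ (A − (C Δ (Aᶜ − B)ᶜ)) = {1,2,6,7,10}
A ∩ B = {2,5,8,9,10,11,13}
(B Δ (A − (C Δ (Aᶜ − B)ᶜ))) ∪ (A ∩ B) = {1,2,5,6,7,8,9,10,11,13}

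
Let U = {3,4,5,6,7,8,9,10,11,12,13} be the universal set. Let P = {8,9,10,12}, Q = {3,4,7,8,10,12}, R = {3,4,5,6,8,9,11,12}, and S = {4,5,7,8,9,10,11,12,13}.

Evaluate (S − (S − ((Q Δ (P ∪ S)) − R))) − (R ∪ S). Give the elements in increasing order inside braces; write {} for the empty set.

P ∪ S = {4,5,7,8,9,10,11,12,13}
Q Δ (P ∪ S) = {3,5,9,11,13}
(Q Δ (P ∪ S)) − R = {13}
S − ((Q Δ (P ∪ S)) − R) = {4,5,7,8,9,10,11,12}
S − (S − ((Q Δ (P ∪ S)) − R)) = {13}
R ∪ S = {3,4,5,6,7,8,9,10,11,12,13}
(S − (S − ((Q Δ (P ∪ S)) − R))) − (R ∪ S) = {}

{}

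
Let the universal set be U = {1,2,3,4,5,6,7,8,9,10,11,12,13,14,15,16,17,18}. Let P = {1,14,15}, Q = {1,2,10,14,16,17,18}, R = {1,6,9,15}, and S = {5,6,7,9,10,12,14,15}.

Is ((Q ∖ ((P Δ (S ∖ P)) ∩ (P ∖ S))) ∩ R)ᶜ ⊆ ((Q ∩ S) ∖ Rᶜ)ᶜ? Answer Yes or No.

S ∖ P = {5,6,7,9,10,12}
P Δ (S ∖ P) = {1,5,6,7,9,10,12,14,15}
P ∖ S = {1}
(P Δ (S ∖ P)) ∩ (P ∖ S) = {1}
Q ∖ ((P Δ (S ∖ P)) ∩ (P ∖ S)) = {2,10,14,16,17,18}
(Q ∖ ((P Δ (S ∖ P)) ∩ (P ∖ S))) ∩ R = {}
((Q ∖ ((P Δ (S ∖ P)) ∩ (P ∖ S))) ∩ R)ᶜ = {1,2,3,4,5,6,7,8,9,10,11,12,13,14,15,16,17,18}
Q ∩ S = {10,14}
Rᶜ = {2,3,4,5,7,8,10,11,12,13,14,16,17,18}
(Q ∩ S) ∖ Rᶜ = {}
((Q ∩ S) ∖ Rᶜ)ᶜ = {1,2,3,4,5,6,7,8,9,10,11,12,13,14,15,16,17,18}
Every element of {1,2,3,4,5,6,7,8,9,10,11,12,13,14,15,16,17,18} is in {1,2,3,4,5,6,7,8,9,10,11,12,13,14,15,16,17,18}, so ((Q ∖ ((P Δ (S ∖ P)) ∩ (P ∖ S))) ∩ R)ᶜ ⊆ ((Q ∩ S) ∖ Rᶜ)ᶜ.

Yes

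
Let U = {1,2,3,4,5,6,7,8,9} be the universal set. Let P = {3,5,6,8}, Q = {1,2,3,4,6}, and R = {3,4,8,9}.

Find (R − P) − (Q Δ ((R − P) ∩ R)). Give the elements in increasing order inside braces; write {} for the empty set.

R − P = {4,9}
(R − P) ∩ R = {4,9}
Q Δ ((R − P) ∩ R) = {1,2,3,6,9}
(R − P) − (Q Δ ((R − P) ∩ R)) = {4}

{4}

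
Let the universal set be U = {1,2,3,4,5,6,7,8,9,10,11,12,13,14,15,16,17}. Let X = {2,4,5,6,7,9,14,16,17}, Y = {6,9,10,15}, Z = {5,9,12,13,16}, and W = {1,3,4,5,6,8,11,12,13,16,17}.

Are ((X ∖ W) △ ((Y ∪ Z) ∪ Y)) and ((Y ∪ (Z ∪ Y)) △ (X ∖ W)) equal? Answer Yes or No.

X ∖ W = {2,7,9,14}
Y ∪ Z = {5,6,9,10,12,13,15,16}
(Y ∪ Z) ∪ Y = {5,6,9,10,12,13,15,16}
(X ∖ W) △ ((Y ∪ Z) ∪ Y) = {2,5,6,7,10,12,13,14,15,16}
Z ∪ Y = {5,6,9,10,12,13,15,16}
Y ∪ (Z ∪ Y) = {5,6,9,10,12,13,15,16}
(Y ∪ (Z ∪ Y)) △ (X ∖ W) = {2,5,6,7,10,12,13,14,15,16}
Both equal {2,5,6,7,10,12,13,14,15,16}, so (X ∖ W) △ ((Y ∪ Z) ∪ Y) = (Y ∪ (Z ∪ Y)) △ (X ∖ W).

Yes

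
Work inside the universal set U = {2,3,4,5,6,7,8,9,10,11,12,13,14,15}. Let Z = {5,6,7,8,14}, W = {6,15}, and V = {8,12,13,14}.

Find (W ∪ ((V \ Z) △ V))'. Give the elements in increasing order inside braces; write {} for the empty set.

{2,3,4,5,7,9,10,11,12,13}

V \ Z = {12,13}
(V \ Z) △ V = {8,14}
W ∪ ((V \ Z) △ V) = {6,8,14,15}
(W ∪ ((V \ Z) △ V))' = {2,3,4,5,7,9,10,11,12,13}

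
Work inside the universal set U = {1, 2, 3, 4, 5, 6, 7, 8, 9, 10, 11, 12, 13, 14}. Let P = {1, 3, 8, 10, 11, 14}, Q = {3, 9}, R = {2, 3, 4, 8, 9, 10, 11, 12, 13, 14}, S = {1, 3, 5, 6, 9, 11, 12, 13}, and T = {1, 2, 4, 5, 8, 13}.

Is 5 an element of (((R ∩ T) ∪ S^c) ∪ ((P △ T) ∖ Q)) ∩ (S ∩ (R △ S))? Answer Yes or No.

Yes

5 ∉ R and 5 ∈ T, so 5 ∉ R ∩ T
5 ∈ S, so 5 ∉ S^c
5 ∉ (R ∩ T) and 5 ∉ S^c, so 5 ∉ (R ∩ T) ∪ S^c
5 ∉ P and 5 ∈ T, so 5 ∈ P △ T
5 ∈ (P △ T) and 5 ∉ Q, so 5 ∈ (P △ T) ∖ Q
5 ∉ ((R ∩ T) ∪ S^c) and 5 ∈ ((P △ T) ∖ Q), so 5 ∈ ((R ∩ T) ∪ S^c) ∪ ((P △ T) ∖ Q)
5 ∉ R and 5 ∈ S, so 5 ∈ R △ S
5 ∈ S and 5 ∈ (R △ S), so 5 ∈ S ∩ (R △ S)
5 ∈ (((R ∩ T) ∪ S^c) ∪ ((P △ T) ∖ Q)) and 5 ∈ (S ∩ (R △ S)), so 5 ∈ (((R ∩ T) ∪ S^c) ∪ ((P △ T) ∖ Q)) ∩ (S ∩ (R △ S))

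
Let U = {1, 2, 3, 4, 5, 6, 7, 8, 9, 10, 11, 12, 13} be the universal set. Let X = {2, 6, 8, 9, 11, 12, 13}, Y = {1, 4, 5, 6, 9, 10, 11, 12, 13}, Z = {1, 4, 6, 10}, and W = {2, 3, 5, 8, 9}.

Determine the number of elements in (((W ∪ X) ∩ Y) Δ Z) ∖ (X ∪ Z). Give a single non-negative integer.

1

W ∪ X = {2, 3, 5, 6, 8, 9, 11, 12, 13}
(W ∪ X) ∩ Y = {5, 6, 9, 11, 12, 13}
((W ∪ X) ∩ Y) Δ Z = {1, 4, 5, 9, 10, 11, 12, 13}
X ∪ Z = {1, 2, 4, 6, 8, 9, 10, 11, 12, 13}
(((W ∪ X) ∩ Y) Δ Z) ∖ (X ∪ Z) = {5}
|(((W ∪ X) ∩ Y) Δ Z) ∖ (X ∪ Z)| = 1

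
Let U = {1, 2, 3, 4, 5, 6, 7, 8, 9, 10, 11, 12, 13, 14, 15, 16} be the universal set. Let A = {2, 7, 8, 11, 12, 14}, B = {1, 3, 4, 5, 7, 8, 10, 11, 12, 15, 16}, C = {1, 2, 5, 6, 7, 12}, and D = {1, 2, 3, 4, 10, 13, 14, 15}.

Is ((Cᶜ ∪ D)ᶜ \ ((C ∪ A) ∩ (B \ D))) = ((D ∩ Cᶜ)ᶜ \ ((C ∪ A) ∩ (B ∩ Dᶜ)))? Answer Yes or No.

Cᶜ = {3, 4, 8, 9, 10, 11, 13, 14, 15, 16}
Cᶜ ∪ D = {1, 2, 3, 4, 8, 9, 10, 11, 13, 14, 15, 16}
(Cᶜ ∪ D)ᶜ = {5, 6, 7, 12}
C ∪ A = {1, 2, 5, 6, 7, 8, 11, 12, 14}
B \ D = {5, 7, 8, 11, 12, 16}
(C ∪ A) ∩ (B \ D) = {5, 7, 8, 11, 12}
(Cᶜ ∪ D)ᶜ \ ((C ∪ A) ∩ (B \ D)) = {6}
D ∩ Cᶜ = {3, 4, 10, 13, 14, 15}
(D ∩ Cᶜ)ᶜ = {1, 2, 5, 6, 7, 8, 9, 11, 12, 16}
Dᶜ = {5, 6, 7, 8, 9, 11, 12, 16}
B ∩ Dᶜ = {5, 7, 8, 11, 12, 16}
(C ∪ A) ∩ (B ∩ Dᶜ) = {5, 7, 8, 11, 12}
(D ∩ Cᶜ)ᶜ \ ((C ∪ A) ∩ (B ∩ Dᶜ)) = {1, 2, 6, 9, 16}
1 ∈ (D ∩ Cᶜ)ᶜ \ ((C ∪ A) ∩ (B ∩ Dᶜ)) but 1 ∉ (Cᶜ ∪ D)ᶜ \ ((C ∪ A) ∩ (B \ D)), so they differ.

No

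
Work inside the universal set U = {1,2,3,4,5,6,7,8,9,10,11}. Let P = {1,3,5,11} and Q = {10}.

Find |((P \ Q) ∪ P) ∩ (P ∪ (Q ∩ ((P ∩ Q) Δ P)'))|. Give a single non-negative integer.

P \ Q = {1,3,5,11}
(P \ Q) ∪ P = {1,3,5,11}
P ∩ Q = {}
(P ∩ Q) Δ P = {1,3,5,11}
((P ∩ Q) Δ P)' = {2,4,6,7,8,9,10}
Q ∩ ((P ∩ Q) Δ P)' = {10}
P ∪ (Q ∩ ((P ∩ Q) Δ P)') = {1,3,5,10,11}
((P \ Q) ∪ P) ∩ (P ∪ (Q ∩ ((P ∩ Q) Δ P)')) = {1,3,5,11}
|((P \ Q) ∪ P) ∩ (P ∪ (Q ∩ ((P ∩ Q) Δ P)'))| = 4

4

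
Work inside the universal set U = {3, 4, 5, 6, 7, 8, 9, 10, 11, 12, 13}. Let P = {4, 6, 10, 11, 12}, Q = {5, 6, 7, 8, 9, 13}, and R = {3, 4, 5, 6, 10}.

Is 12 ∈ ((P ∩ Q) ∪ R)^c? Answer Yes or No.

12 ∈ P and 12 ∉ Q, so 12 ∉ P ∩ Q
12 ∉ (P ∩ Q) and 12 ∉ R, so 12 ∉ (P ∩ Q) ∪ R
12 ∈ ((P ∩ Q) ∪ R)^c since 12 ∉ ((P ∩ Q) ∪ R)

Yes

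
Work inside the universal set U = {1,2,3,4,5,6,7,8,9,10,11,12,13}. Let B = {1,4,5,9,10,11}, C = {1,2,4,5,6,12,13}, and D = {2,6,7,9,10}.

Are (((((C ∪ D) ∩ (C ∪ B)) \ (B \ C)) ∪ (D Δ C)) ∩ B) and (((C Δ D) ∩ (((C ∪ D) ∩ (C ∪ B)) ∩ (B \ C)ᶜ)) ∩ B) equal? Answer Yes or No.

C ∪ D = {1,2,4,5,6,7,9,10,12,13}
C ∪ B = {1,2,4,5,6,9,10,11,12,13}
(C ∪ D) ∩ (C ∪ B) = {1,2,4,5,6,9,10,12,13}
B \ C = {9,10,11}
((C ∪ D) ∩ (C ∪ B)) \ (B \ C) = {1,2,4,5,6,12,13}
D Δ C = {1,4,5,7,9,10,12,13}
(((C ∪ D) ∩ (C ∪ B)) \ (B \ C)) ∪ (D Δ C) = {1,2,4,5,6,7,9,10,12,13}
((((C ∪ D) ∩ (C ∪ B)) \ (B \ C)) ∪ (D Δ C)) ∩ B = {1,4,5,9,10}
C Δ D = {1,4,5,7,9,10,12,13}
(B \ C)ᶜ = {1,2,3,4,5,6,7,8,12,13}
((C ∪ D) ∩ (C ∪ B)) ∩ (B \ C)ᶜ = {1,2,4,5,6,12,13}
(C Δ D) ∩ (((C ∪ D) ∩ (C ∪ B)) ∩ (B \ C)ᶜ) = {1,4,5,12,13}
((C Δ D) ∩ (((C ∪ D) ∩ (C ∪ B)) ∩ (B \ C)ᶜ)) ∩ B = {1,4,5}
9 ∈ ((((C ∪ D) ∩ (C ∪ B)) \ (B \ C)) ∪ (D Δ C)) ∩ B but 9 ∉ ((C Δ D) ∩ (((C ∪ D) ∩ (C ∪ B)) ∩ (B \ C)ᶜ)) ∩ B, so they differ.

No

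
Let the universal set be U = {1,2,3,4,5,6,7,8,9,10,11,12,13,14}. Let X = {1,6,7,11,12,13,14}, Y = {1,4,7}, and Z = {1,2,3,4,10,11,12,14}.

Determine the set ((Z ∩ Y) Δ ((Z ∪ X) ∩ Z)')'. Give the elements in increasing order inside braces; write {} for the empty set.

Z ∩ Y = {1,4}
Z ∪ X = {1,2,3,4,6,7,10,11,12,13,14}
(Z ∪ X) ∩ Z = {1,2,3,4,10,11,12,14}
((Z ∪ X) ∩ Z)' = {5,6,7,8,9,13}
(Z ∩ Y) Δ ((Z ∪ X) ∩ Z)' = {1,4,5,6,7,8,9,13}
((Z ∩ Y) Δ ((Z ∪ X) ∩ Z)')' = {2,3,10,11,12,14}

{2,3,10,11,12,14}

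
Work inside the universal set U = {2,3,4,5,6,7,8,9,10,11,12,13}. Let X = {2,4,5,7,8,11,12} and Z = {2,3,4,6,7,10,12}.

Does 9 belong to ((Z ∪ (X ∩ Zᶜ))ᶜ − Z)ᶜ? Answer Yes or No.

No

9 ∉ Z, so 9 ∈ Zᶜ
9 ∉ X and 9 ∈ Zᶜ, so 9 ∉ X ∩ Zᶜ
9 ∉ Z and 9 ∉ (X ∩ Zᶜ), so 9 ∉ Z ∪ (X ∩ Zᶜ)
9 ∈ (Z ∪ (X ∩ Zᶜ))ᶜ since 9 ∉ (Z ∪ (X ∩ Zᶜ))
9 ∈ (Z ∪ (X ∩ Zᶜ))ᶜ and 9 ∉ Z, so 9 ∈ (Z ∪ (X ∩ Zᶜ))ᶜ − Z
9 ∉ ((Z ∪ (X ∩ Zᶜ))ᶜ − Z)ᶜ since 9 ∈ ((Z ∪ (X ∩ Zᶜ))ᶜ − Z)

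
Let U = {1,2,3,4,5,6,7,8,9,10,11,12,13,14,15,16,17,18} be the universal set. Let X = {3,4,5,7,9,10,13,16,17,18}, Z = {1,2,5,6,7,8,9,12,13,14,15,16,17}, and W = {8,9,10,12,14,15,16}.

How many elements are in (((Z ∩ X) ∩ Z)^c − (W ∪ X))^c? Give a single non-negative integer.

Z ∩ X = {5,7,9,13,16,17}
(Z ∩ X) ∩ Z = {5,7,9,13,16,17}
((Z ∩ X) ∩ Z)^c = {1,2,3,4,6,8,10,11,12,14,15,18}
W ∪ X = {3,4,5,7,8,9,10,12,13,14,15,16,17,18}
((Z ∩ X) ∩ Z)^c − (W ∪ X) = {1,2,6,11}
(((Z ∩ X) ∩ Z)^c − (W ∪ X))^c = {3,4,5,7,8,9,10,12,13,14,15,16,17,18}
|(((Z ∩ X) ∩ Z)^c − (W ∪ X))^c| = 14

14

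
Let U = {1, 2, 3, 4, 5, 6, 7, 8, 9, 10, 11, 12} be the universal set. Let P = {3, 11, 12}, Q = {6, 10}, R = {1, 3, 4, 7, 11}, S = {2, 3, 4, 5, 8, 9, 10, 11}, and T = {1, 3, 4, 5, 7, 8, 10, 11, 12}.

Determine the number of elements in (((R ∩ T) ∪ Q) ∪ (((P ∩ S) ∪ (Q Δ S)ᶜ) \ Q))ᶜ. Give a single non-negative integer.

4

R ∩ T = {1, 3, 4, 7, 11}
(R ∩ T) ∪ Q = {1, 3, 4, 6, 7, 10, 11}
P ∩ S = {3, 11}
Q Δ S = {2, 3, 4, 5, 6, 8, 9, 11}
(Q Δ S)ᶜ = {1, 7, 10, 12}
(P ∩ S) ∪ (Q Δ S)ᶜ = {1, 3, 7, 10, 11, 12}
((P ∩ S) ∪ (Q Δ S)ᶜ) \ Q = {1, 3, 7, 11, 12}
((R ∩ T) ∪ Q) ∪ (((P ∩ S) ∪ (Q Δ S)ᶜ) \ Q) = {1, 3, 4, 6, 7, 10, 11, 12}
(((R ∩ T) ∪ Q) ∪ (((P ∩ S) ∪ (Q Δ S)ᶜ) \ Q))ᶜ = {2, 5, 8, 9}
|(((R ∩ T) ∪ Q) ∪ (((P ∩ S) ∪ (Q Δ S)ᶜ) \ Q))ᶜ| = 4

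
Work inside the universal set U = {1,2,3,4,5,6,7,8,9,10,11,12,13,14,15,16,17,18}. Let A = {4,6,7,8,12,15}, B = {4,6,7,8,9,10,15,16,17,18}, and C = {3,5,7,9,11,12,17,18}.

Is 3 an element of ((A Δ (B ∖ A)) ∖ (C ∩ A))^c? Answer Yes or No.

Yes

3 ∉ B and 3 ∉ A, so 3 ∉ B ∖ A
3 ∉ A and 3 ∉ (B ∖ A), so 3 ∉ A Δ (B ∖ A)
3 ∈ C and 3 ∉ A, so 3 ∉ C ∩ A
3 ∉ (A Δ (B ∖ A)) and 3 ∉ (C ∩ A), so 3 ∉ (A Δ (B ∖ A)) ∖ (C ∩ A)
3 ∈ ((A Δ (B ∖ A)) ∖ (C ∩ A))^c since 3 ∉ ((A Δ (B ∖ A)) ∖ (C ∩ A))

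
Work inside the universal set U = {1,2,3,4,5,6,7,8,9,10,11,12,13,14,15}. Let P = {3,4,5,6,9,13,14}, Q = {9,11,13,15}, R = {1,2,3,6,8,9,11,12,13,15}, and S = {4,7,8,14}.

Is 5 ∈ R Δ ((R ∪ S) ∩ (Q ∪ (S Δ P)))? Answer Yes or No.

No

5 ∉ R and 5 ∉ S, so 5 ∉ R ∪ S
5 ∉ S and 5 ∈ P, so 5 ∈ S Δ P
5 ∉ Q and 5 ∈ (S Δ P), so 5 ∈ Q ∪ (S Δ P)
5 ∉ (R ∪ S) and 5 ∈ (Q ∪ (S Δ P)), so 5 ∉ (R ∪ S) ∩ (Q ∪ (S Δ P))
5 ∉ R and 5 ∉ ((R ∪ S) ∩ (Q ∪ (S Δ P))), so 5 ∉ R Δ ((R ∪ S) ∩ (Q ∪ (S Δ P)))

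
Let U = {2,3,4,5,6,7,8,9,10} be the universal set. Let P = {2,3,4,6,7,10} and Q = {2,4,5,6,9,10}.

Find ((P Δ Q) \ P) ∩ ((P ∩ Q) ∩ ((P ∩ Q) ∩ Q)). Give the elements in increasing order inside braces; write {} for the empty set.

{}

P Δ Q = {3,5,7,9}
(P Δ Q) \ P = {5,9}
P ∩ Q = {2,4,6,10}
(P ∩ Q) ∩ Q = {2,4,6,10}
(P ∩ Q) ∩ ((P ∩ Q) ∩ Q) = {2,4,6,10}
((P Δ Q) \ P) ∩ ((P ∩ Q) ∩ ((P ∩ Q) ∩ Q)) = {}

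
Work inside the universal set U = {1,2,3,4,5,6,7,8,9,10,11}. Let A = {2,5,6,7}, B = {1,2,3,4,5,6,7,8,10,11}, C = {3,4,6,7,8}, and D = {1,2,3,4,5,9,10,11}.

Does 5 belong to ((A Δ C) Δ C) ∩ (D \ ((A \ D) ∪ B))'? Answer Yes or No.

5 ∈ A and 5 ∉ C, so 5 ∈ A Δ C
5 ∈ (A Δ C) and 5 ∉ C, so 5 ∈ (A Δ C) Δ C
5 ∈ A and 5 ∈ D, so 5 ∉ A \ D
5 ∉ (A \ D) and 5 ∈ B, so 5 ∈ (A \ D) ∪ B
5 ∈ D and 5 ∈ ((A \ D) ∪ B), so 5 ∉ D \ ((A \ D) ∪ B)
5 ∈ (D \ ((A \ D) ∪ B))' since 5 ∉ (D \ ((A \ D) ∪ B))
5 ∈ ((A Δ C) Δ C) and 5 ∈ (D \ ((A \ D) ∪ B))', so 5 ∈ ((A Δ C) Δ C) ∩ (D \ ((A \ D) ∪ B))'

Yes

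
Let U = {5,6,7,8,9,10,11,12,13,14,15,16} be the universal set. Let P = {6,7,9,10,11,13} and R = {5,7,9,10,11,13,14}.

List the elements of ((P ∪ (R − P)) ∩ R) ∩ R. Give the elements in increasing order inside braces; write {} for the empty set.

R − P = {5,14}
P ∪ (R − P) = {5,6,7,9,10,11,13,14}
(P ∪ (R − P)) ∩ R = {5,7,9,10,11,13,14}
((P ∪ (R − P)) ∩ R) ∩ R = {5,7,9,10,11,13,14}

{5,7,9,10,11,13,14}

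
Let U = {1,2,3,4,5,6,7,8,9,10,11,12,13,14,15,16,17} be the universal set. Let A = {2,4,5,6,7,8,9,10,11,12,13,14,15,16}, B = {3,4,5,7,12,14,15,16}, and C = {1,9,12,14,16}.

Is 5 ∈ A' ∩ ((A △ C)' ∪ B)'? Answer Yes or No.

5 ∈ A, so 5 ∉ A'
5 ∈ A and 5 ∉ C, so 5 ∈ A △ C
5 ∉ (A △ C)' since 5 ∈ (A △ C)
5 ∉ (A △ C)' and 5 ∈ B, so 5 ∈ (A △ C)' ∪ B
5 ∉ ((A △ C)' ∪ B)' since 5 ∈ ((A △ C)' ∪ B)
5 ∉ A' and 5 ∉ ((A △ C)' ∪ B)', so 5 ∉ A' ∩ ((A △ C)' ∪ B)'

No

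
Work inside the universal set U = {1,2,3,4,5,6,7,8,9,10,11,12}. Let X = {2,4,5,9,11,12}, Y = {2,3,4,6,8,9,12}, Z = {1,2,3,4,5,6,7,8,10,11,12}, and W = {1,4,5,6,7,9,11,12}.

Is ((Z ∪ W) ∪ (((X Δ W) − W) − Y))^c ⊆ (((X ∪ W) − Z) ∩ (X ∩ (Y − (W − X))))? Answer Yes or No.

Yes

Z ∪ W = {1,2,3,4,5,6,7,8,9,10,11,12}
X Δ W = {1,2,6,7}
(X Δ W) − W = {2}
((X Δ W) − W) − Y = {}
(Z ∪ W) ∪ (((X Δ W) − W) − Y) = {1,2,3,4,5,6,7,8,9,10,11,12}
((Z ∪ W) ∪ (((X Δ W) − W) − Y))^c = {}
X ∪ W = {1,2,4,5,6,7,9,11,12}
(X ∪ W) − Z = {9}
W − X = {1,6,7}
Y − (W − X) = {2,3,4,8,9,12}
X ∩ (Y − (W − X)) = {2,4,9,12}
((X ∪ W) − Z) ∩ (X ∩ (Y − (W − X))) = {9}
Every element of {} is in {9}, so ((Z ∪ W) ∪ (((X Δ W) − W) − Y))^c ⊆ ((X ∪ W) − Z) ∩ (X ∩ (Y − (W − X))).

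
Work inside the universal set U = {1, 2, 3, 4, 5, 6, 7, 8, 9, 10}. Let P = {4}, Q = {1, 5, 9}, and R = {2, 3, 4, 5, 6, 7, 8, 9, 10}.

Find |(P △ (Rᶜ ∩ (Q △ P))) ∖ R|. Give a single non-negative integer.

1

Rᶜ = {1}
Q △ P = {1, 4, 5, 9}
Rᶜ ∩ (Q △ P) = {1}
P △ (Rᶜ ∩ (Q △ P)) = {1, 4}
(P △ (Rᶜ ∩ (Q △ P))) ∖ R = {1}
|(P △ (Rᶜ ∩ (Q △ P))) ∖ R| = 1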